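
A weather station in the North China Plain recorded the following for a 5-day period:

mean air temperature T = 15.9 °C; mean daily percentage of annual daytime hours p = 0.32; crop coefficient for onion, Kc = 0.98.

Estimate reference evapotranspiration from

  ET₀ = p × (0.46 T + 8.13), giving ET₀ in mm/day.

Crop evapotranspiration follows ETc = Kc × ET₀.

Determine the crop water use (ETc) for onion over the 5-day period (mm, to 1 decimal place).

ET₀ = 0.32 × (0.46 × 15.9 + 8.13) = 0.32 × 15.444 = 4.9421 mm/d
ETc = Kc × ET₀ = 0.98 × 4.9421 = 4.8433 mm/d
Over 5 days: 4.8433 × 5 = 24.217 mm

24.2 mm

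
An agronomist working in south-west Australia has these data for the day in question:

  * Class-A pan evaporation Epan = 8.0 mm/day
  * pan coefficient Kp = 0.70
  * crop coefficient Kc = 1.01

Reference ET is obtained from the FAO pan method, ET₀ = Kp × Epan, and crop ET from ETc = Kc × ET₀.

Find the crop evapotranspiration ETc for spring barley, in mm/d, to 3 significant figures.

5.66 mm/d

ET₀ = 0.70 × 8.0 = 5.6000 mm/d
ETc = Kc × ET₀ = 1.01 × 5.6000 = 5.6560 mm/d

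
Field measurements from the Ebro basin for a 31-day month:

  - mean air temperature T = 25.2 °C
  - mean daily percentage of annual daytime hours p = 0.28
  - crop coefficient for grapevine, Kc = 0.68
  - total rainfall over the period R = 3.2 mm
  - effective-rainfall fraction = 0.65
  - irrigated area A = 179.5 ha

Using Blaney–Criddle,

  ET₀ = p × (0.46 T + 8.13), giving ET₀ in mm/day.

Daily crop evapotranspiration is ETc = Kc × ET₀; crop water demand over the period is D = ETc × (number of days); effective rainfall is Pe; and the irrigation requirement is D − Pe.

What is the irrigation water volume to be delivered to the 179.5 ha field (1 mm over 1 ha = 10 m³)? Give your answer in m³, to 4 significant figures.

ET₀ = 0.28 × (0.46 × 25.2 + 8.13) = 0.28 × 19.722 = 5.5222 mm/d
ETc = Kc × ET₀ = 0.68 × 5.5222 = 3.7551 mm/d
Crop demand D = ETc × 31 d = 3.7551 × 31 = 116.408 mm
Pe = 0.65 × 3.2 = 2.080 mm
D − Pe = 116.408 − 2.080 = 114.328 mm
Volume = 114.328 mm × 179.5 ha × 10 = 205218.8 m³

205200 m³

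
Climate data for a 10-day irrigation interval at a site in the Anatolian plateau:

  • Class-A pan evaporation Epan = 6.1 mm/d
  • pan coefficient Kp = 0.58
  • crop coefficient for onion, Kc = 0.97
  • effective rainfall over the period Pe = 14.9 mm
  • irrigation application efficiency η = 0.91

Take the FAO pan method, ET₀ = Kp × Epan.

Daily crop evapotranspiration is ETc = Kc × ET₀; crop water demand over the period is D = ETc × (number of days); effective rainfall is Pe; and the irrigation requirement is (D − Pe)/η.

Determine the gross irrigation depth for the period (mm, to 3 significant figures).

21.3 mm

ET₀ = 0.58 × 6.1 = 3.5380 mm/d
ETc = Kc × ET₀ = 0.97 × 3.5380 = 3.4319 mm/d
Crop demand D = ETc × 10 d = 3.4319 × 10 = 34.319 mm
D − Pe = 34.319 − 14.9 = 19.419 mm
Gross irrigation = 19.419 / 0.91 = 21.340 mm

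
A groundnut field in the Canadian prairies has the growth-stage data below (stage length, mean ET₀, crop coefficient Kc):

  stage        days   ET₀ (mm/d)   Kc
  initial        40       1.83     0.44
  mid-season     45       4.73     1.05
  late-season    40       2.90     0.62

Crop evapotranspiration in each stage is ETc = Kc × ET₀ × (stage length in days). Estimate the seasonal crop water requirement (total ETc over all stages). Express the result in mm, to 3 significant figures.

328 mm

initial: 0.44 × 1.83 × 40 = 32.21 mm
mid-season: 1.05 × 4.73 × 45 = 223.49 mm
late-season: 0.62 × 2.90 × 40 = 71.92 mm
Seasonal total = 327.62 mm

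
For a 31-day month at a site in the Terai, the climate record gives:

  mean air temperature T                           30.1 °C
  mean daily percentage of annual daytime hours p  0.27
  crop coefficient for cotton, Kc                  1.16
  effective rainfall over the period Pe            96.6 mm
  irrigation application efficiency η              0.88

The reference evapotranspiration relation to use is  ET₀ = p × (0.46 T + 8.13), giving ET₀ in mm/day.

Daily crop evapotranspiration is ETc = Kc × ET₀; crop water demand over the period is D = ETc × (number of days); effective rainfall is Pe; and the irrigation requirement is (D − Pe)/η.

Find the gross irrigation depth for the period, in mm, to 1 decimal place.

ET₀ = 0.27 × (0.46 × 30.1 + 8.13) = 0.27 × 21.976 = 5.9335 mm/d
ETc = Kc × ET₀ = 1.16 × 5.9335 = 6.8829 mm/d
Crop demand D = ETc × 31 d = 6.8829 × 31 = 213.370 mm
D − Pe = 213.370 − 96.6 = 116.770 mm
Gross irrigation = 116.770 / 0.88 = 132.693 mm

132.7 mm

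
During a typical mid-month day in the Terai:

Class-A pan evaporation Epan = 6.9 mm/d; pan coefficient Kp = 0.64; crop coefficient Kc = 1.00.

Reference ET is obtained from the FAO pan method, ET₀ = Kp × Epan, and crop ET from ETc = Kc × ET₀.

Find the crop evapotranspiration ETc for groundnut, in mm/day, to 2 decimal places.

ET₀ = 0.64 × 6.9 = 4.4160 mm/d
ETc = Kc × ET₀ = 1.00 × 4.4160 = 4.4160 mm/d

4.42 mm/day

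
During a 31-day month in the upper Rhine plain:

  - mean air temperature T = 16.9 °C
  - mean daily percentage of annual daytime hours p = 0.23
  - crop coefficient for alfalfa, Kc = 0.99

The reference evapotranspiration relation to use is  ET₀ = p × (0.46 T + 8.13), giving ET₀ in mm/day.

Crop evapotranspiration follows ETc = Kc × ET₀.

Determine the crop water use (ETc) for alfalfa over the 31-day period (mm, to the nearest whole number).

112 mm

ET₀ = 0.23 × (0.46 × 16.9 + 8.13) = 0.23 × 15.904 = 3.6579 mm/d
ETc = Kc × ET₀ = 0.99 × 3.6579 = 3.6213 mm/d
Over 31 days: 3.6213 × 31 = 112.260 mm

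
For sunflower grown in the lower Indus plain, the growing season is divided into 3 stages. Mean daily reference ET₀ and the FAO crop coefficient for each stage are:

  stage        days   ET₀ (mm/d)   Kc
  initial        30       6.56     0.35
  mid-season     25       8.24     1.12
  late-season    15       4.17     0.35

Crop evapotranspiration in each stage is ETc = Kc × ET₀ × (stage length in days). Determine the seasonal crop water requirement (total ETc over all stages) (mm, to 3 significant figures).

321 mm

initial: 0.35 × 6.56 × 30 = 68.88 mm
mid-season: 1.12 × 8.24 × 25 = 230.72 mm
late-season: 0.35 × 4.17 × 15 = 21.89 mm
Seasonal total = 321.49 mm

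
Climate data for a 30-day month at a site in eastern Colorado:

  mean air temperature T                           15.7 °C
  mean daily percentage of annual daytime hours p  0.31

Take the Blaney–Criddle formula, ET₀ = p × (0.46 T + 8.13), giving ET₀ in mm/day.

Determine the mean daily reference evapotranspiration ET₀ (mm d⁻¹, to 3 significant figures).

4.76 mm d⁻¹

ET₀ = 0.31 × (0.46 × 15.7 + 8.13) = 0.31 × 15.352 = 4.7591 mm/d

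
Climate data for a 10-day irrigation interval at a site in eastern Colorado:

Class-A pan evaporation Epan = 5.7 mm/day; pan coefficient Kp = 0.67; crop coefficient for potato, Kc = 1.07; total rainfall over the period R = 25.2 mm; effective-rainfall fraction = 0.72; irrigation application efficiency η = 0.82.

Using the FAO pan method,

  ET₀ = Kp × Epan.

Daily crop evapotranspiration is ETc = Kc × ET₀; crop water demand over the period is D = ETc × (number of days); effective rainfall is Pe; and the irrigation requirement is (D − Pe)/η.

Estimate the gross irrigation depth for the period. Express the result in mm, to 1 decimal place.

27.7 mm

ET₀ = 0.67 × 5.7 = 3.8190 mm/d
ETc = Kc × ET₀ = 1.07 × 3.8190 = 4.0863 mm/d
Crop demand D = ETc × 10 d = 4.0863 × 10 = 40.863 mm
Pe = 0.72 × 25.2 = 18.144 mm
D − Pe = 40.863 − 18.144 = 22.719 mm
Gross irrigation = 22.719 / 0.82 = 27.706 mm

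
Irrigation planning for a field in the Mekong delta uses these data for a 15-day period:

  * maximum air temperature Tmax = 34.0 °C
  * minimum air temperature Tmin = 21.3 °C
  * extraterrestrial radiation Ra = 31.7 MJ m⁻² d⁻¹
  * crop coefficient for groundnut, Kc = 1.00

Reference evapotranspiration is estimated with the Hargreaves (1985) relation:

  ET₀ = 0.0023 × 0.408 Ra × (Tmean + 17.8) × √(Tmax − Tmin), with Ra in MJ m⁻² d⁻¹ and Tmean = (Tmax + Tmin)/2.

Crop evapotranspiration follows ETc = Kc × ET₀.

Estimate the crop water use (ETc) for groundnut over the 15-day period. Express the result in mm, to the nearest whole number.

Tmean = (34.0 + 21.3)/2 = 27.65 °C
0.408 Ra = 0.408 × 31.7 = 12.9336 mm/d equivalent
ET₀ = 0.0023 × 12.9336 × (27.65 + 17.8) × √12.7 = 0.0023 × 12.9336 × 45.45 × 3.5637 = 4.8182 mm/d
ETc = Kc × ET₀ = 1.00 × 4.8182 = 4.8182 mm/d
Over 15 days: 4.8182 × 15 = 72.273 mm

72 mm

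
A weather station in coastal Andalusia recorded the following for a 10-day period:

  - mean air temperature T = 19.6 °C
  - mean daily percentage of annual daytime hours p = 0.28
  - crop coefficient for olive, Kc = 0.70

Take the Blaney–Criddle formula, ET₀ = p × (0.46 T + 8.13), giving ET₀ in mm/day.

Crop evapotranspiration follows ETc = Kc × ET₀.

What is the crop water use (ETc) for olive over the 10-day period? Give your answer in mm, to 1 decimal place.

33.6 mm

ET₀ = 0.28 × (0.46 × 19.6 + 8.13) = 0.28 × 17.146 = 4.8009 mm/d
ETc = Kc × ET₀ = 0.70 × 4.8009 = 3.3606 mm/d
Over 10 days: 3.3606 × 10 = 33.606 mm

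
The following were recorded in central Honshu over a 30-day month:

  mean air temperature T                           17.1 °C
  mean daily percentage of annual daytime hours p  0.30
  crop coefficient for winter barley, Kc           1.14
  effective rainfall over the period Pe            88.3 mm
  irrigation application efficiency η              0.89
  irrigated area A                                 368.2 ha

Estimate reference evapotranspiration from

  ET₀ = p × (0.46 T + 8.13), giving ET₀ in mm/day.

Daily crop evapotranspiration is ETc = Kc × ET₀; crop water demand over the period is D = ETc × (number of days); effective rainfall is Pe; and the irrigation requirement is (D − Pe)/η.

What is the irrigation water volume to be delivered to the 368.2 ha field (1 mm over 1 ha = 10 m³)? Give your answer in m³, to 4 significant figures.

ET₀ = 0.30 × (0.46 × 17.1 + 8.13) = 0.30 × 15.996 = 4.7988 mm/d
ETc = Kc × ET₀ = 1.14 × 4.7988 = 5.4706 mm/d
Crop demand D = ETc × 30 d = 5.4706 × 30 = 164.118 mm
D − Pe = 164.118 − 88.3 = 75.818 mm
Gross irrigation = 75.818 / 0.89 = 85.189 mm
Volume = 85.189 mm × 368.2 ha × 10 = 313665.9 m³

313700 m³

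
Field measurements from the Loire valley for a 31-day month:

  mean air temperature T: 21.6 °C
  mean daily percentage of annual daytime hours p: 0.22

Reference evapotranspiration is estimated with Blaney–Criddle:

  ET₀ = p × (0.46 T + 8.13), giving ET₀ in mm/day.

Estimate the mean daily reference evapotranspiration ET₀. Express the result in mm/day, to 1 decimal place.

4.0 mm/day

ET₀ = 0.22 × (0.46 × 21.6 + 8.13) = 0.22 × 18.066 = 3.9745 mm/d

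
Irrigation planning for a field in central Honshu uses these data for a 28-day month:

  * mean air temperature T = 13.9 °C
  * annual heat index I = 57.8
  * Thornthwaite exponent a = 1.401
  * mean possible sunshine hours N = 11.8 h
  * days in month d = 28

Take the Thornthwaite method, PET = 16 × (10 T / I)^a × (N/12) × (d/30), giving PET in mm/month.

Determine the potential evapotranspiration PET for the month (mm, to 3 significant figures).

50.2 mm

10T/I = 10 × 13.9 / 57.8 = 2.4048
(10T/I)^a = 2.4048^1.401 = 3.4189
Uncorrected PET = 16 × 3.4189 = 54.702 mm
Correction = (N/12)(d/30) = (11.8/12)(28/30) = 0.9178
PET = 54.702 × 0.9178 = 50.205 mm/month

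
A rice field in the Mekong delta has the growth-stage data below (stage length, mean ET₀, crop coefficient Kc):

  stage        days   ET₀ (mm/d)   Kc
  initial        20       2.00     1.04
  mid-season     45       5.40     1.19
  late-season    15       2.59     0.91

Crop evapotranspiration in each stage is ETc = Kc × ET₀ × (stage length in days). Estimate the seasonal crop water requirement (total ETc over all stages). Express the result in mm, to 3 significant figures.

366 mm

initial: 1.04 × 2.00 × 20 = 41.60 mm
mid-season: 1.19 × 5.40 × 45 = 289.17 mm
late-season: 0.91 × 2.59 × 15 = 35.35 mm
Seasonal total = 366.12 mm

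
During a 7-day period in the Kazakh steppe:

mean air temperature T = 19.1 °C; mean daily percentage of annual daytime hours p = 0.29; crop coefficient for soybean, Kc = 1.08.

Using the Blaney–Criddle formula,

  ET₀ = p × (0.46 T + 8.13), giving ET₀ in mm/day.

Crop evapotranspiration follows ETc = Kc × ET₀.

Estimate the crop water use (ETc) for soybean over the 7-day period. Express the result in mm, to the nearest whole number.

37 mm

ET₀ = 0.29 × (0.46 × 19.1 + 8.13) = 0.29 × 16.916 = 4.9056 mm/d
ETc = Kc × ET₀ = 1.08 × 4.9056 = 5.2980 mm/d
Over 7 days: 5.2980 × 7 = 37.086 mm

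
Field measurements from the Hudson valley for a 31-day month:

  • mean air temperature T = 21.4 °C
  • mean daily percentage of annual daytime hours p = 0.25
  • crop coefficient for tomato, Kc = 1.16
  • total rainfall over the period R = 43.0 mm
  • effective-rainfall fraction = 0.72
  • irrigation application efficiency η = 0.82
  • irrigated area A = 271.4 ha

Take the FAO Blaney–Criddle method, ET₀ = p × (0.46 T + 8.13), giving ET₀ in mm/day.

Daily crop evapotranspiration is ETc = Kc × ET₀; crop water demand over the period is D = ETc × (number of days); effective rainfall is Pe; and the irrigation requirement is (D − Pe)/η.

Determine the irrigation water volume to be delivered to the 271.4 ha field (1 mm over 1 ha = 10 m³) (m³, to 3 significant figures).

ET₀ = 0.25 × (0.46 × 21.4 + 8.13) = 0.25 × 17.974 = 4.4935 mm/d
ETc = Kc × ET₀ = 1.16 × 4.4935 = 5.2125 mm/d
Crop demand D = ETc × 31 d = 5.2125 × 31 = 161.588 mm
Pe = 0.72 × 43.0 = 30.960 mm
D − Pe = 161.588 − 30.960 = 130.628 mm
Gross irrigation = 130.628 / 0.82 = 159.302 mm
Volume = 159.302 mm × 271.4 ha × 10 = 432345.6 m³

432000 m³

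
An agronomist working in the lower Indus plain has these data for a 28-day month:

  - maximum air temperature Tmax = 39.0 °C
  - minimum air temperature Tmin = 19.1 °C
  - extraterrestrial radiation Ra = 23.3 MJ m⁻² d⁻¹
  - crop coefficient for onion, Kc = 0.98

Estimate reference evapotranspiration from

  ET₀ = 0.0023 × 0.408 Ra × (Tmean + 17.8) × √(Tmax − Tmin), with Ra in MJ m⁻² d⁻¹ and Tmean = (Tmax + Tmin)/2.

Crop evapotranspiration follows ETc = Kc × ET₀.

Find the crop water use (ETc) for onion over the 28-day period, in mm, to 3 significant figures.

Tmean = (39.0 + 19.1)/2 = 29.05 °C
0.408 Ra = 0.408 × 23.3 = 9.5064 mm/d equivalent
ET₀ = 0.0023 × 9.5064 × (29.05 + 17.8) × √19.9 = 0.0023 × 9.5064 × 46.85 × 4.4609 = 4.5696 mm/d
ETc = Kc × ET₀ = 0.98 × 4.5696 = 4.4782 mm/d
Over 28 days: 4.4782 × 28 = 125.390 mm

125 mm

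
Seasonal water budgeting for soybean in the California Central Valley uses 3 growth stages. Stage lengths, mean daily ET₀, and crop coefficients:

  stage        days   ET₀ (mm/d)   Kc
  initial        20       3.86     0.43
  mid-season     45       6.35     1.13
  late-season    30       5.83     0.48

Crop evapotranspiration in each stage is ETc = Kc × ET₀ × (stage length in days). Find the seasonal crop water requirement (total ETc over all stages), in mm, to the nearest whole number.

440 mm

initial: 0.43 × 3.86 × 20 = 33.20 mm
mid-season: 1.13 × 6.35 × 45 = 322.90 mm
late-season: 0.48 × 5.83 × 30 = 83.95 mm
Seasonal total = 440.05 mm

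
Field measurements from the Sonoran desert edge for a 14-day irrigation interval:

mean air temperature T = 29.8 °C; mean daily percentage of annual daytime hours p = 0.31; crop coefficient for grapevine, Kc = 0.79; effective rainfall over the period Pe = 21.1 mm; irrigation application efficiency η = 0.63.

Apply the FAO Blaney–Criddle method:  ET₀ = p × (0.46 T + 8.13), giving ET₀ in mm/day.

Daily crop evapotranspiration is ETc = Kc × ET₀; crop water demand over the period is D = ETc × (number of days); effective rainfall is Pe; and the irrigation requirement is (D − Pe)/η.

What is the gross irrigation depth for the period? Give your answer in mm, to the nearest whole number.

85 mm

ET₀ = 0.31 × (0.46 × 29.8 + 8.13) = 0.31 × 21.838 = 6.7698 mm/d
ETc = Kc × ET₀ = 0.79 × 6.7698 = 5.3481 mm/d
Crop demand D = ETc × 14 d = 5.3481 × 14 = 74.873 mm
D − Pe = 74.873 − 21.1 = 53.773 mm
Gross irrigation = 53.773 / 0.63 = 85.354 mm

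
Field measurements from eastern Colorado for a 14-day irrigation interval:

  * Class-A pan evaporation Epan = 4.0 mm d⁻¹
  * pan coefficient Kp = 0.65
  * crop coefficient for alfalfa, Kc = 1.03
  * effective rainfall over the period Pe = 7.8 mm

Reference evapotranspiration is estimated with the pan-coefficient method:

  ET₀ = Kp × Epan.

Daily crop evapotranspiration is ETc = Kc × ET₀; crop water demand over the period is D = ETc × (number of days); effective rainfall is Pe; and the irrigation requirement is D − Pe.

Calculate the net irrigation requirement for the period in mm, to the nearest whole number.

30 mm

ET₀ = 0.65 × 4.0 = 2.6000 mm/d
ETc = Kc × ET₀ = 1.03 × 2.6000 = 2.6780 mm/d
Crop demand D = ETc × 14 d = 2.6780 × 14 = 37.492 mm
D − Pe = 37.492 − 7.8 = 29.692 mm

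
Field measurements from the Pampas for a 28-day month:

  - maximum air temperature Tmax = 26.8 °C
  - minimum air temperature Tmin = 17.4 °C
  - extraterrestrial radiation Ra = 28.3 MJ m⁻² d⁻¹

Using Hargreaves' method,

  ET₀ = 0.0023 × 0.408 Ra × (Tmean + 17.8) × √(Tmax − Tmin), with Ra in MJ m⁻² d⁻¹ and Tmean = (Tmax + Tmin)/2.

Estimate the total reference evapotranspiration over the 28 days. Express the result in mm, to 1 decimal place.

Tmean = (26.8 + 17.4)/2 = 22.10 °C
0.408 Ra = 0.408 × 28.3 = 11.5464 mm/d equivalent
ET₀ = 0.0023 × 11.5464 × (22.10 + 17.8) × √9.4 = 0.0023 × 11.5464 × 39.90 × 3.0659 = 3.2487 mm/d
Over 28 days: 3.2487 × 28 = 90.964 mm

91.0 mm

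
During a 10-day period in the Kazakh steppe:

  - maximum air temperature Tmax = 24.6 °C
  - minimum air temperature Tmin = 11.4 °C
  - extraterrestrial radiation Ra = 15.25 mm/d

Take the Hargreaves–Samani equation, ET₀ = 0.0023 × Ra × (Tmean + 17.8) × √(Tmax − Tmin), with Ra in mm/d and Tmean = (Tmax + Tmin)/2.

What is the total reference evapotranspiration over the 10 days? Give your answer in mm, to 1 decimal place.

Tmean = (24.6 + 11.4)/2 = 18.00 °C
ET₀ = 0.0023 × 15.25 × (18.00 + 17.8) × √13.2 = 0.0023 × 15.25 × 35.80 × 3.6332 = 4.5622 mm/d
Over 10 days: 4.5622 × 10 = 45.622 mm

45.6 mm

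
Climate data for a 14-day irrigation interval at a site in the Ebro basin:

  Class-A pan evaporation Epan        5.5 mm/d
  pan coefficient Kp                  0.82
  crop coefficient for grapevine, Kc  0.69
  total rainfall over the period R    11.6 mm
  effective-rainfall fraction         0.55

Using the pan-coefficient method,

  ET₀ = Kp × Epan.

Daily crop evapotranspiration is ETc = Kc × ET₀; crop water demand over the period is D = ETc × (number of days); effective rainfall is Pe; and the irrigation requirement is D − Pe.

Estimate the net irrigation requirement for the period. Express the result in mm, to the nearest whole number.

ET₀ = 0.82 × 5.5 = 4.5100 mm/d
ETc = Kc × ET₀ = 0.69 × 4.5100 = 3.1119 mm/d
Crop demand D = ETc × 14 d = 3.1119 × 14 = 43.567 mm
Pe = 0.55 × 11.6 = 6.380 mm
D − Pe = 43.567 − 6.380 = 37.187 mm

37 mm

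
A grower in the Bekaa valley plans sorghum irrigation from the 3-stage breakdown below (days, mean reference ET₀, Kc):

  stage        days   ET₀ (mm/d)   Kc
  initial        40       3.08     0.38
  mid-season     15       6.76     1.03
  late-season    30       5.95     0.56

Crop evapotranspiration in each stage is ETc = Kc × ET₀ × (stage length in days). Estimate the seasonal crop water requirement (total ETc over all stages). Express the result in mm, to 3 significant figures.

initial: 0.38 × 3.08 × 40 = 46.82 mm
mid-season: 1.03 × 6.76 × 15 = 104.44 mm
late-season: 0.56 × 5.95 × 30 = 99.96 mm
Seasonal total = 251.22 mm

251 mm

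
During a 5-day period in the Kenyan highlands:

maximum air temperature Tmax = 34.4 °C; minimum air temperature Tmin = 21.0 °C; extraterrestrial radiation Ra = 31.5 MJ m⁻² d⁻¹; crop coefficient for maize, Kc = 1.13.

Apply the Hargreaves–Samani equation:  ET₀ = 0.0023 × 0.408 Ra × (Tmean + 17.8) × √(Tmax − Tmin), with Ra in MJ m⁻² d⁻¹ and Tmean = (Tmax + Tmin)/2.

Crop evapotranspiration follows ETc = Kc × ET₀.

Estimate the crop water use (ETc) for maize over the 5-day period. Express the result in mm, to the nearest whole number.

Tmean = (34.4 + 21.0)/2 = 27.70 °C
0.408 Ra = 0.408 × 31.5 = 12.8520 mm/d equivalent
ET₀ = 0.0023 × 12.8520 × (27.70 + 17.8) × √13.4 = 0.0023 × 12.8520 × 45.50 × 3.6606 = 4.9234 mm/d
ETc = Kc × ET₀ = 1.13 × 4.9234 = 5.5634 mm/d
Over 5 days: 5.5634 × 5 = 27.817 mm

28 mm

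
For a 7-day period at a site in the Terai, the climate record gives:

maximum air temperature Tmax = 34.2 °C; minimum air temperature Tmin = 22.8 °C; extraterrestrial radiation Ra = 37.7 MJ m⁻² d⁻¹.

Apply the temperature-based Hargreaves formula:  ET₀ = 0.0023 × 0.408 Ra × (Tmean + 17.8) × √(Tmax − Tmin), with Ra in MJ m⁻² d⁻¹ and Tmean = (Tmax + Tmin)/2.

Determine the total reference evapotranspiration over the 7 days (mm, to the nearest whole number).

39 mm

Tmean = (34.2 + 22.8)/2 = 28.50 °C
0.408 Ra = 0.408 × 37.7 = 15.3816 mm/d equivalent
ET₀ = 0.0023 × 15.3816 × (28.50 + 17.8) × √11.4 = 0.0023 × 15.3816 × 46.30 × 3.3764 = 5.5305 mm/d
Over 7 days: 5.5305 × 7 = 38.714 mm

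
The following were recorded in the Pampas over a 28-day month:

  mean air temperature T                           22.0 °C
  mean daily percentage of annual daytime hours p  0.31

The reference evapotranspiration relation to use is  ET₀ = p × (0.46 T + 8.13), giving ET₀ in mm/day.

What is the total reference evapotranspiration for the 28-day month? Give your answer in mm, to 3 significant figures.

158 mm

ET₀ = 0.31 × (0.46 × 22.0 + 8.13) = 0.31 × 18.250 = 5.6575 mm/d
Monthly total = 5.6575 × 28 = 158.410 mm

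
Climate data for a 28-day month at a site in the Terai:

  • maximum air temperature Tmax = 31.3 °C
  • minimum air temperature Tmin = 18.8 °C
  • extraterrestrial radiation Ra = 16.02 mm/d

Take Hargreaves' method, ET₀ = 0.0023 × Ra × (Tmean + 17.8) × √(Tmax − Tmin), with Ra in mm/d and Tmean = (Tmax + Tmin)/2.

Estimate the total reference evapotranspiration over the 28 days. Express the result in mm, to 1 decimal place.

Tmean = (31.3 + 18.8)/2 = 25.05 °C
ET₀ = 0.0023 × 16.02 × (25.05 + 17.8) × √12.5 = 0.0023 × 16.02 × 42.85 × 3.5355 = 5.5820 mm/d
Over 28 days: 5.5820 × 28 = 156.296 mm

156.3 mm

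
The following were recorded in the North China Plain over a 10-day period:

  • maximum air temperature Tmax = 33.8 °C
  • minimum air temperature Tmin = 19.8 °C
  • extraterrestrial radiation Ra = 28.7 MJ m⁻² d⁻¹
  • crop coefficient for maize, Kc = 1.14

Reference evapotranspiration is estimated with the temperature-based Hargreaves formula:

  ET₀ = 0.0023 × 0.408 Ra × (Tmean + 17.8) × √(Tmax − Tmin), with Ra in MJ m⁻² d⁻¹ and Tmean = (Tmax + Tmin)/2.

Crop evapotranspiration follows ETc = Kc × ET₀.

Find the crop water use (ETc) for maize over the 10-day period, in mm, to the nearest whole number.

Tmean = (33.8 + 19.8)/2 = 26.80 °C
0.408 Ra = 0.408 × 28.7 = 11.7096 mm/d equivalent
ET₀ = 0.0023 × 11.7096 × (26.80 + 17.8) × √14.0 = 0.0023 × 11.7096 × 44.60 × 3.7417 = 4.4944 mm/d
ETc = Kc × ET₀ = 1.14 × 4.4944 = 5.1236 mm/d
Over 10 days: 5.1236 × 10 = 51.236 mm

51 mm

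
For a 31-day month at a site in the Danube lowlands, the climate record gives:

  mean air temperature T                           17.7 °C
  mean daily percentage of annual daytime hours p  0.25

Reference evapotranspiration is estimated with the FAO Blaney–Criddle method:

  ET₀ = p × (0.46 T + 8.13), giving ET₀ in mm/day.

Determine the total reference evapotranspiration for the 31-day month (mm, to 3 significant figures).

126 mm

ET₀ = 0.25 × (0.46 × 17.7 + 8.13) = 0.25 × 16.272 = 4.0680 mm/d
Monthly total = 4.0680 × 31 = 126.108 mm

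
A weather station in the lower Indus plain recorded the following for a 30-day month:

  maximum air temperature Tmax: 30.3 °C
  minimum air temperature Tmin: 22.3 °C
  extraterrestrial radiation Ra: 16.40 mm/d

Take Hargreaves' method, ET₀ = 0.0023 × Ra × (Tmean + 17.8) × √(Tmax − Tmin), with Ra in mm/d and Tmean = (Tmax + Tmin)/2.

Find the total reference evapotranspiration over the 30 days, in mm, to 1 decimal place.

141.1 mm

Tmean = (30.3 + 22.3)/2 = 26.30 °C
ET₀ = 0.0023 × 16.40 × (26.30 + 17.8) × √8.0 = 0.0023 × 16.40 × 44.10 × 2.8284 = 4.7049 mm/d
Over 30 days: 4.7049 × 30 = 141.147 mm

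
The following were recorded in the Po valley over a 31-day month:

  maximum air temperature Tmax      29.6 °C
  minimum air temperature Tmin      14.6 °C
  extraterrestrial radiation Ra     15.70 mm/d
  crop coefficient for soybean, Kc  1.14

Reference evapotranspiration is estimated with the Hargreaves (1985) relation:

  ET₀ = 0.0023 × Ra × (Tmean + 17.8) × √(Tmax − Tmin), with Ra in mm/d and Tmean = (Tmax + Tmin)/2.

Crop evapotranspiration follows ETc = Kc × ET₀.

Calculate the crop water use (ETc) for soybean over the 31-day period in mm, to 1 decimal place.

Tmean = (29.6 + 14.6)/2 = 22.10 °C
ET₀ = 0.0023 × 15.70 × (22.10 + 17.8) × √15.0 = 0.0023 × 15.70 × 39.90 × 3.8730 = 5.5802 mm/d
ETc = Kc × ET₀ = 1.14 × 5.5802 = 6.3614 mm/d
Over 31 days: 6.3614 × 31 = 197.203 mm

197.2 mm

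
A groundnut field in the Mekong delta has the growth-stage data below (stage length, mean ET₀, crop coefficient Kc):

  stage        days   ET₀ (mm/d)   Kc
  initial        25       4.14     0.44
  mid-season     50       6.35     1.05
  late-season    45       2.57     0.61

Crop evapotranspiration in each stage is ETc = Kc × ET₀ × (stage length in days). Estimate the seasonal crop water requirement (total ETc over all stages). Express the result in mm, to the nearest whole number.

initial: 0.44 × 4.14 × 25 = 45.54 mm
mid-season: 1.05 × 6.35 × 50 = 333.38 mm
late-season: 0.61 × 2.57 × 45 = 70.55 mm
Seasonal total = 449.47 mm

449 mm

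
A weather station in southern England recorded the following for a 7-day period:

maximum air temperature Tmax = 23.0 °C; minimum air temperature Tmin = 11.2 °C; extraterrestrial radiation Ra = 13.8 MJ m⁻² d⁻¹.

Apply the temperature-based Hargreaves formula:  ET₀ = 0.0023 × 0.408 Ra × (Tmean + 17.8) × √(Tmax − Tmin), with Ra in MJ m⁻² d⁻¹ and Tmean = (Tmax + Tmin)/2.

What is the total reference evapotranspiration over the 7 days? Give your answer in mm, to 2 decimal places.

10.87 mm

Tmean = (23.0 + 11.2)/2 = 17.10 °C
0.408 Ra = 0.408 × 13.8 = 5.6304 mm/d equivalent
ET₀ = 0.0023 × 5.6304 × (17.10 + 17.8) × √11.8 = 0.0023 × 5.6304 × 34.90 × 3.4351 = 1.5525 mm/d
Over 7 days: 1.5525 × 7 = 10.868 mm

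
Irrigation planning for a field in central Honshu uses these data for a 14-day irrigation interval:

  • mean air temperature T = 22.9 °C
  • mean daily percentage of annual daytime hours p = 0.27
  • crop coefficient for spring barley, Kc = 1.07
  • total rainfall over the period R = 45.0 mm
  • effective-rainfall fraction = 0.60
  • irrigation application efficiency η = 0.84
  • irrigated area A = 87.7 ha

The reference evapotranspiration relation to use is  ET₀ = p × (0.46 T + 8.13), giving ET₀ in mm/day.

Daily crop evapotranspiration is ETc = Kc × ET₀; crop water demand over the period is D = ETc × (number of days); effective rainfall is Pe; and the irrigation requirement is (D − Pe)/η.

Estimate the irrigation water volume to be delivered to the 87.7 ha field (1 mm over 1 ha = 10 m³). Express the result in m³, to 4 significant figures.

50620 m³

ET₀ = 0.27 × (0.46 × 22.9 + 8.13) = 0.27 × 18.664 = 5.0393 mm/d
ETc = Kc × ET₀ = 1.07 × 5.0393 = 5.3921 mm/d
Crop demand D = ETc × 14 d = 5.3921 × 14 = 75.489 mm
Pe = 0.60 × 45.0 = 27.000 mm
D − Pe = 75.489 − 27.000 = 48.489 mm
Gross irrigation = 48.489 / 0.84 = 57.725 mm
Volume = 57.725 mm × 87.7 ha × 10 = 50624.8 m³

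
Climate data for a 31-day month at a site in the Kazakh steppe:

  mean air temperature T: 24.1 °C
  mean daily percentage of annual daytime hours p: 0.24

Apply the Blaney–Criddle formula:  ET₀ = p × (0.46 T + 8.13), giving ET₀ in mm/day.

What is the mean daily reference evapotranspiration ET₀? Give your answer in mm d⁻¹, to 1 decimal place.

4.6 mm d⁻¹

ET₀ = 0.24 × (0.46 × 24.1 + 8.13) = 0.24 × 19.216 = 4.6118 mm/d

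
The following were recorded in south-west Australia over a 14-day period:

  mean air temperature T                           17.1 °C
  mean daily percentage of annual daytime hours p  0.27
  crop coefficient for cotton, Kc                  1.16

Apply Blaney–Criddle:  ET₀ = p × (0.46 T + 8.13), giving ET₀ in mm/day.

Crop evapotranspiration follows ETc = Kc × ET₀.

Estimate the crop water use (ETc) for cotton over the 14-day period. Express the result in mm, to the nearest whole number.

70 mm

ET₀ = 0.27 × (0.46 × 17.1 + 8.13) = 0.27 × 15.996 = 4.3189 mm/d
ETc = Kc × ET₀ = 1.16 × 4.3189 = 5.0099 mm/d
Over 14 days: 5.0099 × 14 = 70.139 mm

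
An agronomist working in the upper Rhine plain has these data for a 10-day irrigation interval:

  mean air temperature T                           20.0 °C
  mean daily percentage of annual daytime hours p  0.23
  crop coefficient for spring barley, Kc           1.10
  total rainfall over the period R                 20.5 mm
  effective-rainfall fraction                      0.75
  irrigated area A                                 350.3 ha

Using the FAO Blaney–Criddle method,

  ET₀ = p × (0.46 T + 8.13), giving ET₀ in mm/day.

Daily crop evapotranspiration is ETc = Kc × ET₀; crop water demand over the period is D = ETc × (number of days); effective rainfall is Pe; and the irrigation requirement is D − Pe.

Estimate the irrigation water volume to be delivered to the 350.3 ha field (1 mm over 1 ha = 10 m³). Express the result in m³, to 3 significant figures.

ET₀ = 0.23 × (0.46 × 20.0 + 8.13) = 0.23 × 17.330 = 3.9859 mm/d
ETc = Kc × ET₀ = 1.10 × 3.9859 = 4.3845 mm/d
Crop demand D = ETc × 10 d = 4.3845 × 10 = 43.845 mm
Pe = 0.75 × 20.5 = 15.375 mm
D − Pe = 43.845 − 15.375 = 28.470 mm
Volume = 28.470 mm × 350.3 ha × 10 = 99730.4 m³

99700 m³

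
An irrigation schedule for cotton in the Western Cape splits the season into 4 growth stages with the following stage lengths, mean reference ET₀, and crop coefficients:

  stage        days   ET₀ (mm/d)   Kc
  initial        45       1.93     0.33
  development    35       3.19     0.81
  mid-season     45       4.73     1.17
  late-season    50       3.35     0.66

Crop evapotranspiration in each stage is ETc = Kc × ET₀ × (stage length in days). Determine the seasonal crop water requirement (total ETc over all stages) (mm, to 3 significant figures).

479 mm

initial: 0.33 × 1.93 × 45 = 28.66 mm
development: 0.81 × 3.19 × 35 = 90.44 mm
mid-season: 1.17 × 4.73 × 45 = 249.03 mm
late-season: 0.66 × 3.35 × 50 = 110.55 mm
Seasonal total = 478.68 mm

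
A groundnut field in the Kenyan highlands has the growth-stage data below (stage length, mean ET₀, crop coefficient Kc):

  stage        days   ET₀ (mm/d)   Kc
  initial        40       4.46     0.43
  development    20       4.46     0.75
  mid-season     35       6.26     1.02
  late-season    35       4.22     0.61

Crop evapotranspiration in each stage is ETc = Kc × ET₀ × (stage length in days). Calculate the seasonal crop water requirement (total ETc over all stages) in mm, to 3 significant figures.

457 mm

initial: 0.43 × 4.46 × 40 = 76.71 mm
development: 0.75 × 4.46 × 20 = 66.90 mm
mid-season: 1.02 × 6.26 × 35 = 223.48 mm
late-season: 0.61 × 4.22 × 35 = 90.10 mm
Seasonal total = 457.19 mm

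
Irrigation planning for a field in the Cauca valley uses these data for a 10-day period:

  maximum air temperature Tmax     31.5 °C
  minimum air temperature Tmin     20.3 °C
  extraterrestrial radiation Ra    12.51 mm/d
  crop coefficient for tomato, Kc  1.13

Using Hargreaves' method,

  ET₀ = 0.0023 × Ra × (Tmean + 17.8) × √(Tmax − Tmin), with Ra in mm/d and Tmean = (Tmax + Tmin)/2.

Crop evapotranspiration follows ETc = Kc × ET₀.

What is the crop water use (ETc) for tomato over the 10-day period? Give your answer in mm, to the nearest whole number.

Tmean = (31.5 + 20.3)/2 = 25.90 °C
ET₀ = 0.0023 × 12.51 × (25.90 + 17.8) × √11.2 = 0.0023 × 12.51 × 43.70 × 3.3466 = 4.2079 mm/d
ETc = Kc × ET₀ = 1.13 × 4.2079 = 4.7549 mm/d
Over 10 days: 4.7549 × 10 = 47.549 mm

48 mm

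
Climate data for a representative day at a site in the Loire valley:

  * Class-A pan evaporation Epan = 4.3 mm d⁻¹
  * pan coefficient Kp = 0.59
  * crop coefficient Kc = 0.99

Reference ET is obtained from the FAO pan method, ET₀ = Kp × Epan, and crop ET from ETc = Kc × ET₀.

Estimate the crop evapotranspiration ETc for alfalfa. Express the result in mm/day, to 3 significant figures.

ET₀ = 0.59 × 4.3 = 2.5370 mm/d
ETc = Kc × ET₀ = 0.99 × 2.5370 = 2.5116 mm/d

2.51 mm/day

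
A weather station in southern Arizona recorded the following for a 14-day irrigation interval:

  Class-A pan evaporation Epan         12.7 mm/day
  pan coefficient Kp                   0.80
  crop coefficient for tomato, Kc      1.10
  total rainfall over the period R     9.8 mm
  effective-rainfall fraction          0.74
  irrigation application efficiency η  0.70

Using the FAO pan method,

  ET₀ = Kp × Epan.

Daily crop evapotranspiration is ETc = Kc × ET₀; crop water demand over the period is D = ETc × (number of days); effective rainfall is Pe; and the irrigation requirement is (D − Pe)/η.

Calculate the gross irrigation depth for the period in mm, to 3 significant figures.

ET₀ = 0.80 × 12.7 = 10.1600 mm/d
ETc = Kc × ET₀ = 1.10 × 10.1600 = 11.1760 mm/d
Crop demand D = ETc × 14 d = 11.1760 × 14 = 156.464 mm
Pe = 0.74 × 9.8 = 7.252 mm
D − Pe = 156.464 − 7.252 = 149.212 mm
Gross irrigation = 149.212 / 0.70 = 213.160 mm

213 mm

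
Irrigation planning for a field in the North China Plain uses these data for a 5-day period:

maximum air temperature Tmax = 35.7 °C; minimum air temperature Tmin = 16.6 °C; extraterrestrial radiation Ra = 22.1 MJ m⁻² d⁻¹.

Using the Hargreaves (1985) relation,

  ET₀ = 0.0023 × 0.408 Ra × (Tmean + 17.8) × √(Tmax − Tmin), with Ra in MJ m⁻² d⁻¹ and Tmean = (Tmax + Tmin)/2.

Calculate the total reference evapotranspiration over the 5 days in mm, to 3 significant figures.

19.9 mm

Tmean = (35.7 + 16.6)/2 = 26.15 °C
0.408 Ra = 0.408 × 22.1 = 9.0168 mm/d equivalent
ET₀ = 0.0023 × 9.0168 × (26.15 + 17.8) × √19.1 = 0.0023 × 9.0168 × 43.95 × 4.3704 = 3.9835 mm/d
Over 5 days: 3.9835 × 5 = 19.918 mm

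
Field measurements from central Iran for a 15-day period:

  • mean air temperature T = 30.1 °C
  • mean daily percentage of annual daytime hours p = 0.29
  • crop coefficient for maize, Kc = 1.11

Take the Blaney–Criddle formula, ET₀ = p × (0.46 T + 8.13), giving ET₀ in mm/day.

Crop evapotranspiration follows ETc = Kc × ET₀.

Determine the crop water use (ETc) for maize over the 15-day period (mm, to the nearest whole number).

106 mm

ET₀ = 0.29 × (0.46 × 30.1 + 8.13) = 0.29 × 21.976 = 6.3730 mm/d
ETc = Kc × ET₀ = 1.11 × 6.3730 = 7.0740 mm/d
Over 15 days: 7.0740 × 15 = 106.110 mm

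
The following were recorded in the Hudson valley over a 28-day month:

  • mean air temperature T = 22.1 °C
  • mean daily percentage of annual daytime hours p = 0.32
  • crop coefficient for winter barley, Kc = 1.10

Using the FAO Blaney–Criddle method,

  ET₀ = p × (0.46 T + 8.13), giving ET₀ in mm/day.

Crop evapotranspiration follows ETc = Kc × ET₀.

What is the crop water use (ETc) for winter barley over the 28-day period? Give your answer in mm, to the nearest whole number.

180 mm

ET₀ = 0.32 × (0.46 × 22.1 + 8.13) = 0.32 × 18.296 = 5.8547 mm/d
ETc = Kc × ET₀ = 1.10 × 5.8547 = 6.4402 mm/d
Over 28 days: 6.4402 × 28 = 180.326 mm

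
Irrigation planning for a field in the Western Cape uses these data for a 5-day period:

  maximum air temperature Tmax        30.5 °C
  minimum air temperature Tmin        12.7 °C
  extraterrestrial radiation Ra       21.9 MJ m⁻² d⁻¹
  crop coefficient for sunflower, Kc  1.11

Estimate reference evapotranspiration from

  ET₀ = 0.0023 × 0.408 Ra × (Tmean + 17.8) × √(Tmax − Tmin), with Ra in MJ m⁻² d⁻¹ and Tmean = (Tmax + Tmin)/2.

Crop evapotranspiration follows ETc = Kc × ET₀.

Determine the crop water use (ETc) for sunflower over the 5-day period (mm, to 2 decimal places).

18.96 mm

Tmean = (30.5 + 12.7)/2 = 21.60 °C
0.408 Ra = 0.408 × 21.9 = 8.9352 mm/d equivalent
ET₀ = 0.0023 × 8.9352 × (21.60 + 17.8) × √17.8 = 0.0023 × 8.9352 × 39.40 × 4.2190 = 3.4162 mm/d
ETc = Kc × ET₀ = 1.11 × 3.4162 = 3.7920 mm/d
Over 5 days: 3.7920 × 5 = 18.960 mm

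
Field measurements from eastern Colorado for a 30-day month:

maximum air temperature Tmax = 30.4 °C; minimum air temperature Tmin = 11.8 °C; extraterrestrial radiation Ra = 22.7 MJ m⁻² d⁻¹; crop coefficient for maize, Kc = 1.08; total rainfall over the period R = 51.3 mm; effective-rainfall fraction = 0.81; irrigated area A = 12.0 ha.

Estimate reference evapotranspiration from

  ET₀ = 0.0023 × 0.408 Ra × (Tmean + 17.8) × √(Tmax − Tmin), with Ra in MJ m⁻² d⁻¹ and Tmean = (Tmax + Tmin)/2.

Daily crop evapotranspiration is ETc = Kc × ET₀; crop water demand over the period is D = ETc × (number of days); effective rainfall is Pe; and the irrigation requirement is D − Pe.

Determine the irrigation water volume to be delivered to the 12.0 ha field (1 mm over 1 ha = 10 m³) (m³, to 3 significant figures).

8910 m³

Tmean = (30.4 + 11.8)/2 = 21.10 °C
0.408 Ra = 0.408 × 22.7 = 9.2616 mm/d equivalent
ET₀ = 0.0023 × 9.2616 × (21.10 + 17.8) × √18.6 = 0.0023 × 9.2616 × 38.90 × 4.3128 = 3.5737 mm/d
ETc = Kc × ET₀ = 1.08 × 3.5737 = 3.8596 mm/d
Crop demand D = ETc × 30 d = 3.8596 × 30 = 115.788 mm
Pe = 0.81 × 51.3 = 41.553 mm
D − Pe = 115.788 − 41.553 = 74.235 mm
Volume = 74.235 mm × 12.0 ha × 10 = 8908.2 m³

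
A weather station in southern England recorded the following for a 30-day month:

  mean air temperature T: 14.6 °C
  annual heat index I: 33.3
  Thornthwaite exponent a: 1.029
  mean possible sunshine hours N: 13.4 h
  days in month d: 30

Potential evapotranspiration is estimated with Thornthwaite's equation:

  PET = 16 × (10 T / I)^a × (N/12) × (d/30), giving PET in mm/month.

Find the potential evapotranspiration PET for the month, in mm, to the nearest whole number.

10T/I = 10 × 14.6 / 33.3 = 4.3844
(10T/I)^a = 4.3844^1.029 = 4.5764
Uncorrected PET = 16 × 4.5764 = 73.222 mm
Correction = (N/12)(d/30) = (13.4/12)(30/30) = 1.1167
PET = 73.222 × 1.1167 = 81.767 mm/month

82 mm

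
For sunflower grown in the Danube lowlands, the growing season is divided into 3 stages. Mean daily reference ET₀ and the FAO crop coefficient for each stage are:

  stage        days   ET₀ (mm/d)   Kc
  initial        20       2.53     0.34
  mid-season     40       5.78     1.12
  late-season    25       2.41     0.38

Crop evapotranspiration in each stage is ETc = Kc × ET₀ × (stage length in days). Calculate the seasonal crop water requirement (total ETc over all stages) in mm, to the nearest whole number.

299 mm

initial: 0.34 × 2.53 × 20 = 17.20 mm
mid-season: 1.12 × 5.78 × 40 = 258.94 mm
late-season: 0.38 × 2.41 × 25 = 22.90 mm
Seasonal total = 299.04 mm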